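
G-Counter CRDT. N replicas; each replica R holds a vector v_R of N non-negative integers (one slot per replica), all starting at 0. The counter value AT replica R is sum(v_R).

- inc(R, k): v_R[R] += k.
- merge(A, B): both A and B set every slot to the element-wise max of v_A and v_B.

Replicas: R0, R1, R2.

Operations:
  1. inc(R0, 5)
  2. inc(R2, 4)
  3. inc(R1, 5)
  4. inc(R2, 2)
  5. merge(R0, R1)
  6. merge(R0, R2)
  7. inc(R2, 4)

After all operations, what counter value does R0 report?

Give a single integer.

Op 1: inc R0 by 5 -> R0=(5,0,0) value=5
Op 2: inc R2 by 4 -> R2=(0,0,4) value=4
Op 3: inc R1 by 5 -> R1=(0,5,0) value=5
Op 4: inc R2 by 2 -> R2=(0,0,6) value=6
Op 5: merge R0<->R1 -> R0=(5,5,0) R1=(5,5,0)
Op 6: merge R0<->R2 -> R0=(5,5,6) R2=(5,5,6)
Op 7: inc R2 by 4 -> R2=(5,5,10) value=20

Answer: 16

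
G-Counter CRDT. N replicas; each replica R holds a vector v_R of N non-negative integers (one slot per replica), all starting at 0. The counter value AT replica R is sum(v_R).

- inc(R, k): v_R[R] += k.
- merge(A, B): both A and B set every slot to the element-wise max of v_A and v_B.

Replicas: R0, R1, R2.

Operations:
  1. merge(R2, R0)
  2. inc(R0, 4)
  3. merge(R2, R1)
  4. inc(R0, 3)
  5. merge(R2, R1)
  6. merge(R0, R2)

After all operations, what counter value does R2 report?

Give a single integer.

Answer: 7

Derivation:
Op 1: merge R2<->R0 -> R2=(0,0,0) R0=(0,0,0)
Op 2: inc R0 by 4 -> R0=(4,0,0) value=4
Op 3: merge R2<->R1 -> R2=(0,0,0) R1=(0,0,0)
Op 4: inc R0 by 3 -> R0=(7,0,0) value=7
Op 5: merge R2<->R1 -> R2=(0,0,0) R1=(0,0,0)
Op 6: merge R0<->R2 -> R0=(7,0,0) R2=(7,0,0)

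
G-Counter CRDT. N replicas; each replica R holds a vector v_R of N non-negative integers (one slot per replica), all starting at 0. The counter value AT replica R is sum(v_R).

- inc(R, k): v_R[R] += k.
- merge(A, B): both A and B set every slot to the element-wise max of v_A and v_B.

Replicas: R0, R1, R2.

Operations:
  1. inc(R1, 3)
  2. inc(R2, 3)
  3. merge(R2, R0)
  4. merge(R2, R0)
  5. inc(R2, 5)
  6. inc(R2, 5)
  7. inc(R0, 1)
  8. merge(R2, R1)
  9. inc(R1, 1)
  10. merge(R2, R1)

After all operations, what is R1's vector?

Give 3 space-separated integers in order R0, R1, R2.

Answer: 0 4 13

Derivation:
Op 1: inc R1 by 3 -> R1=(0,3,0) value=3
Op 2: inc R2 by 3 -> R2=(0,0,3) value=3
Op 3: merge R2<->R0 -> R2=(0,0,3) R0=(0,0,3)
Op 4: merge R2<->R0 -> R2=(0,0,3) R0=(0,0,3)
Op 5: inc R2 by 5 -> R2=(0,0,8) value=8
Op 6: inc R2 by 5 -> R2=(0,0,13) value=13
Op 7: inc R0 by 1 -> R0=(1,0,3) value=4
Op 8: merge R2<->R1 -> R2=(0,3,13) R1=(0,3,13)
Op 9: inc R1 by 1 -> R1=(0,4,13) value=17
Op 10: merge R2<->R1 -> R2=(0,4,13) R1=(0,4,13)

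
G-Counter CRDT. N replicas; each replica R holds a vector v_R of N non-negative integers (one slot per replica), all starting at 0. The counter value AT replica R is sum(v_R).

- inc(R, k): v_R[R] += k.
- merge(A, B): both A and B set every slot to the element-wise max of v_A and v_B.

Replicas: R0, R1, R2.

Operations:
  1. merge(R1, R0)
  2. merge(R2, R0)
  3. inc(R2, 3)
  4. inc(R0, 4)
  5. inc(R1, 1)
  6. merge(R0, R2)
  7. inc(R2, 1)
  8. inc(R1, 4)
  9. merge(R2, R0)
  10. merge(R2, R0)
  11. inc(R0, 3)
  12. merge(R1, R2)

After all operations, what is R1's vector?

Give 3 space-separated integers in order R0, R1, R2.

Answer: 4 5 4

Derivation:
Op 1: merge R1<->R0 -> R1=(0,0,0) R0=(0,0,0)
Op 2: merge R2<->R0 -> R2=(0,0,0) R0=(0,0,0)
Op 3: inc R2 by 3 -> R2=(0,0,3) value=3
Op 4: inc R0 by 4 -> R0=(4,0,0) value=4
Op 5: inc R1 by 1 -> R1=(0,1,0) value=1
Op 6: merge R0<->R2 -> R0=(4,0,3) R2=(4,0,3)
Op 7: inc R2 by 1 -> R2=(4,0,4) value=8
Op 8: inc R1 by 4 -> R1=(0,5,0) value=5
Op 9: merge R2<->R0 -> R2=(4,0,4) R0=(4,0,4)
Op 10: merge R2<->R0 -> R2=(4,0,4) R0=(4,0,4)
Op 11: inc R0 by 3 -> R0=(7,0,4) value=11
Op 12: merge R1<->R2 -> R1=(4,5,4) R2=(4,5,4)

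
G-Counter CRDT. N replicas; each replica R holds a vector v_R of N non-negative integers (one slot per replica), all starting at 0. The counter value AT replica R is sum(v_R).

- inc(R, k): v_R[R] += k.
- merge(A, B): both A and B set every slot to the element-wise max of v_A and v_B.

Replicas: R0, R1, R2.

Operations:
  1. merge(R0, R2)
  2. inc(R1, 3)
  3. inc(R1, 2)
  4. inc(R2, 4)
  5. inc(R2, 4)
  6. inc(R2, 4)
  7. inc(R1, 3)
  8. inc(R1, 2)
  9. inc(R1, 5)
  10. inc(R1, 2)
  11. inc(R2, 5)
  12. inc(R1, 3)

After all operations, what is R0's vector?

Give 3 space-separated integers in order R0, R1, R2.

Answer: 0 0 0

Derivation:
Op 1: merge R0<->R2 -> R0=(0,0,0) R2=(0,0,0)
Op 2: inc R1 by 3 -> R1=(0,3,0) value=3
Op 3: inc R1 by 2 -> R1=(0,5,0) value=5
Op 4: inc R2 by 4 -> R2=(0,0,4) value=4
Op 5: inc R2 by 4 -> R2=(0,0,8) value=8
Op 6: inc R2 by 4 -> R2=(0,0,12) value=12
Op 7: inc R1 by 3 -> R1=(0,8,0) value=8
Op 8: inc R1 by 2 -> R1=(0,10,0) value=10
Op 9: inc R1 by 5 -> R1=(0,15,0) value=15
Op 10: inc R1 by 2 -> R1=(0,17,0) value=17
Op 11: inc R2 by 5 -> R2=(0,0,17) value=17
Op 12: inc R1 by 3 -> R1=(0,20,0) value=20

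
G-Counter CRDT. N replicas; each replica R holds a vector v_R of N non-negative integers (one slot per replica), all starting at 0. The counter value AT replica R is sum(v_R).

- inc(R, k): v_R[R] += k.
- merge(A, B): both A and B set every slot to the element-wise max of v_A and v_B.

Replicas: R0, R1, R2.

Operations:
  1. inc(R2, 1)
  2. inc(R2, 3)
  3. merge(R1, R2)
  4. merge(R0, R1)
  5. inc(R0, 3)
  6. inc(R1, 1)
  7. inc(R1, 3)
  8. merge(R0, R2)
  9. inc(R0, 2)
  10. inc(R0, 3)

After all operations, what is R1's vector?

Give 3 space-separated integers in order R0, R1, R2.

Op 1: inc R2 by 1 -> R2=(0,0,1) value=1
Op 2: inc R2 by 3 -> R2=(0,0,4) value=4
Op 3: merge R1<->R2 -> R1=(0,0,4) R2=(0,0,4)
Op 4: merge R0<->R1 -> R0=(0,0,4) R1=(0,0,4)
Op 5: inc R0 by 3 -> R0=(3,0,4) value=7
Op 6: inc R1 by 1 -> R1=(0,1,4) value=5
Op 7: inc R1 by 3 -> R1=(0,4,4) value=8
Op 8: merge R0<->R2 -> R0=(3,0,4) R2=(3,0,4)
Op 9: inc R0 by 2 -> R0=(5,0,4) value=9
Op 10: inc R0 by 3 -> R0=(8,0,4) value=12

Answer: 0 4 4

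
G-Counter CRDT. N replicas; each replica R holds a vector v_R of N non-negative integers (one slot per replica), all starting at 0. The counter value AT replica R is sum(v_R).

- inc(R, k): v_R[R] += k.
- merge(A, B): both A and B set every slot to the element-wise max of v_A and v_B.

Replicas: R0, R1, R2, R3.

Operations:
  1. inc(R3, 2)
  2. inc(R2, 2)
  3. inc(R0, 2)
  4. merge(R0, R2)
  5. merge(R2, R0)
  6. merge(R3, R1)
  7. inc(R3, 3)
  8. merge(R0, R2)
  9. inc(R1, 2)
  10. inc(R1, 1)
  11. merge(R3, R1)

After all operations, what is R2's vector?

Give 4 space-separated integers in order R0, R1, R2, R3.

Op 1: inc R3 by 2 -> R3=(0,0,0,2) value=2
Op 2: inc R2 by 2 -> R2=(0,0,2,0) value=2
Op 3: inc R0 by 2 -> R0=(2,0,0,0) value=2
Op 4: merge R0<->R2 -> R0=(2,0,2,0) R2=(2,0,2,0)
Op 5: merge R2<->R0 -> R2=(2,0,2,0) R0=(2,0,2,0)
Op 6: merge R3<->R1 -> R3=(0,0,0,2) R1=(0,0,0,2)
Op 7: inc R3 by 3 -> R3=(0,0,0,5) value=5
Op 8: merge R0<->R2 -> R0=(2,0,2,0) R2=(2,0,2,0)
Op 9: inc R1 by 2 -> R1=(0,2,0,2) value=4
Op 10: inc R1 by 1 -> R1=(0,3,0,2) value=5
Op 11: merge R3<->R1 -> R3=(0,3,0,5) R1=(0,3,0,5)

Answer: 2 0 2 0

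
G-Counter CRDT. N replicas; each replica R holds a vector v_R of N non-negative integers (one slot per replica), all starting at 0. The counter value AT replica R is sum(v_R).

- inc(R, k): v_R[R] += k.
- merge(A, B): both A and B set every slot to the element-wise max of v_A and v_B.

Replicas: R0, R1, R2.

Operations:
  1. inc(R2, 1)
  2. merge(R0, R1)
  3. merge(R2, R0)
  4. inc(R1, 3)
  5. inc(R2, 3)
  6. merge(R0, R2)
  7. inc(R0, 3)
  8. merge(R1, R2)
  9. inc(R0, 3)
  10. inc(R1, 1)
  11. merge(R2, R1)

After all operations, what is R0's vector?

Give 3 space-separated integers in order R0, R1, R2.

Answer: 6 0 4

Derivation:
Op 1: inc R2 by 1 -> R2=(0,0,1) value=1
Op 2: merge R0<->R1 -> R0=(0,0,0) R1=(0,0,0)
Op 3: merge R2<->R0 -> R2=(0,0,1) R0=(0,0,1)
Op 4: inc R1 by 3 -> R1=(0,3,0) value=3
Op 5: inc R2 by 3 -> R2=(0,0,4) value=4
Op 6: merge R0<->R2 -> R0=(0,0,4) R2=(0,0,4)
Op 7: inc R0 by 3 -> R0=(3,0,4) value=7
Op 8: merge R1<->R2 -> R1=(0,3,4) R2=(0,3,4)
Op 9: inc R0 by 3 -> R0=(6,0,4) value=10
Op 10: inc R1 by 1 -> R1=(0,4,4) value=8
Op 11: merge R2<->R1 -> R2=(0,4,4) R1=(0,4,4)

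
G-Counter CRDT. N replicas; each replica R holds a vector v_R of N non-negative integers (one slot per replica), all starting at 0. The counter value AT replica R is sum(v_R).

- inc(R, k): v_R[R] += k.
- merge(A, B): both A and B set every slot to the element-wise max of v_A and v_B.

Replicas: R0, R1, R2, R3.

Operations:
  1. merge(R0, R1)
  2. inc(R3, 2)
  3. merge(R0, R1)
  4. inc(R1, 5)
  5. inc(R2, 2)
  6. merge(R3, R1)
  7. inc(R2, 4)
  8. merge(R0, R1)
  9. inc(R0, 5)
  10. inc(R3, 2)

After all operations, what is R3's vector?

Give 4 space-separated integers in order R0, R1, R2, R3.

Answer: 0 5 0 4

Derivation:
Op 1: merge R0<->R1 -> R0=(0,0,0,0) R1=(0,0,0,0)
Op 2: inc R3 by 2 -> R3=(0,0,0,2) value=2
Op 3: merge R0<->R1 -> R0=(0,0,0,0) R1=(0,0,0,0)
Op 4: inc R1 by 5 -> R1=(0,5,0,0) value=5
Op 5: inc R2 by 2 -> R2=(0,0,2,0) value=2
Op 6: merge R3<->R1 -> R3=(0,5,0,2) R1=(0,5,0,2)
Op 7: inc R2 by 4 -> R2=(0,0,6,0) value=6
Op 8: merge R0<->R1 -> R0=(0,5,0,2) R1=(0,5,0,2)
Op 9: inc R0 by 5 -> R0=(5,5,0,2) value=12
Op 10: inc R3 by 2 -> R3=(0,5,0,4) value=9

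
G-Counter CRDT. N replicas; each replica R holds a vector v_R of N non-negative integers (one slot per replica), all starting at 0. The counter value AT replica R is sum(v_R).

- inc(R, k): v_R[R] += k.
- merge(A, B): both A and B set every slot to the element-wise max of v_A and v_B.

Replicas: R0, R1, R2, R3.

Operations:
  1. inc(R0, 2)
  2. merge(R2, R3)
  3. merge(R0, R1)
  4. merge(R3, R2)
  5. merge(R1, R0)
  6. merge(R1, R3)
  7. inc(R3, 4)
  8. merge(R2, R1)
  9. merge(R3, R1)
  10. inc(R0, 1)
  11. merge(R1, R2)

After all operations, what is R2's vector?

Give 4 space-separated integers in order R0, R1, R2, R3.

Op 1: inc R0 by 2 -> R0=(2,0,0,0) value=2
Op 2: merge R2<->R3 -> R2=(0,0,0,0) R3=(0,0,0,0)
Op 3: merge R0<->R1 -> R0=(2,0,0,0) R1=(2,0,0,0)
Op 4: merge R3<->R2 -> R3=(0,0,0,0) R2=(0,0,0,0)
Op 5: merge R1<->R0 -> R1=(2,0,0,0) R0=(2,0,0,0)
Op 6: merge R1<->R3 -> R1=(2,0,0,0) R3=(2,0,0,0)
Op 7: inc R3 by 4 -> R3=(2,0,0,4) value=6
Op 8: merge R2<->R1 -> R2=(2,0,0,0) R1=(2,0,0,0)
Op 9: merge R3<->R1 -> R3=(2,0,0,4) R1=(2,0,0,4)
Op 10: inc R0 by 1 -> R0=(3,0,0,0) value=3
Op 11: merge R1<->R2 -> R1=(2,0,0,4) R2=(2,0,0,4)

Answer: 2 0 0 4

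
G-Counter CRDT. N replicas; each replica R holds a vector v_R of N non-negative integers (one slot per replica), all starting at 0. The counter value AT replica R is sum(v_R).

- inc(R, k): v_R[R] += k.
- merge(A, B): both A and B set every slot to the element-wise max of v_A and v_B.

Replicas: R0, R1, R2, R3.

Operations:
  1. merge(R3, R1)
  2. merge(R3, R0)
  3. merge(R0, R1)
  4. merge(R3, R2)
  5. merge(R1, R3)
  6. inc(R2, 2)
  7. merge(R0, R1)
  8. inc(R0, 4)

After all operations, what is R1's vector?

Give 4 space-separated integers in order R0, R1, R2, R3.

Op 1: merge R3<->R1 -> R3=(0,0,0,0) R1=(0,0,0,0)
Op 2: merge R3<->R0 -> R3=(0,0,0,0) R0=(0,0,0,0)
Op 3: merge R0<->R1 -> R0=(0,0,0,0) R1=(0,0,0,0)
Op 4: merge R3<->R2 -> R3=(0,0,0,0) R2=(0,0,0,0)
Op 5: merge R1<->R3 -> R1=(0,0,0,0) R3=(0,0,0,0)
Op 6: inc R2 by 2 -> R2=(0,0,2,0) value=2
Op 7: merge R0<->R1 -> R0=(0,0,0,0) R1=(0,0,0,0)
Op 8: inc R0 by 4 -> R0=(4,0,0,0) value=4

Answer: 0 0 0 0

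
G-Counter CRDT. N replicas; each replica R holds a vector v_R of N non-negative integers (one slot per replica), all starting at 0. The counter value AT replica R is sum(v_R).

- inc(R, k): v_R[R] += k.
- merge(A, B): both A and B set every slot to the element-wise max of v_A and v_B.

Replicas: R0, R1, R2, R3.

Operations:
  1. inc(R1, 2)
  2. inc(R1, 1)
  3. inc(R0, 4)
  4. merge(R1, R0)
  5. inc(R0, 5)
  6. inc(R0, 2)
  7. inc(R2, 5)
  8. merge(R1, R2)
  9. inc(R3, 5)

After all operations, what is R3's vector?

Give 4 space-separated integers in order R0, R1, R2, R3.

Answer: 0 0 0 5

Derivation:
Op 1: inc R1 by 2 -> R1=(0,2,0,0) value=2
Op 2: inc R1 by 1 -> R1=(0,3,0,0) value=3
Op 3: inc R0 by 4 -> R0=(4,0,0,0) value=4
Op 4: merge R1<->R0 -> R1=(4,3,0,0) R0=(4,3,0,0)
Op 5: inc R0 by 5 -> R0=(9,3,0,0) value=12
Op 6: inc R0 by 2 -> R0=(11,3,0,0) value=14
Op 7: inc R2 by 5 -> R2=(0,0,5,0) value=5
Op 8: merge R1<->R2 -> R1=(4,3,5,0) R2=(4,3,5,0)
Op 9: inc R3 by 5 -> R3=(0,0,0,5) value=5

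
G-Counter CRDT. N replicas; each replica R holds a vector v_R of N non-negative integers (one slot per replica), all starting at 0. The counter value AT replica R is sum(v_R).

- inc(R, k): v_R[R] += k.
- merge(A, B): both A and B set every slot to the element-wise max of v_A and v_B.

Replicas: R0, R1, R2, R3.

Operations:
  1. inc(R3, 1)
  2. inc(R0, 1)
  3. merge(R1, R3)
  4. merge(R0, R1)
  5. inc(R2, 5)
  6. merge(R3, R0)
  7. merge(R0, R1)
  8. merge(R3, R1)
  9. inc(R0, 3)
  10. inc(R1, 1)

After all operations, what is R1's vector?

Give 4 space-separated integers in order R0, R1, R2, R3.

Op 1: inc R3 by 1 -> R3=(0,0,0,1) value=1
Op 2: inc R0 by 1 -> R0=(1,0,0,0) value=1
Op 3: merge R1<->R3 -> R1=(0,0,0,1) R3=(0,0,0,1)
Op 4: merge R0<->R1 -> R0=(1,0,0,1) R1=(1,0,0,1)
Op 5: inc R2 by 5 -> R2=(0,0,5,0) value=5
Op 6: merge R3<->R0 -> R3=(1,0,0,1) R0=(1,0,0,1)
Op 7: merge R0<->R1 -> R0=(1,0,0,1) R1=(1,0,0,1)
Op 8: merge R3<->R1 -> R3=(1,0,0,1) R1=(1,0,0,1)
Op 9: inc R0 by 3 -> R0=(4,0,0,1) value=5
Op 10: inc R1 by 1 -> R1=(1,1,0,1) value=3

Answer: 1 1 0 1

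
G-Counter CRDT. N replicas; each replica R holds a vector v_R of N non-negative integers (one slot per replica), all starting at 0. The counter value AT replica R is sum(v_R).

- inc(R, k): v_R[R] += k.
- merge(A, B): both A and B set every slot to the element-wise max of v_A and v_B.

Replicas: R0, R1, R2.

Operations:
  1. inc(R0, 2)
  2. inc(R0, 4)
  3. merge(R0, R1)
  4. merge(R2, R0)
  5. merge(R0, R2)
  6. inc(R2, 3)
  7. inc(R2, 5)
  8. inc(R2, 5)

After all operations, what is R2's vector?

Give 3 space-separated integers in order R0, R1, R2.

Op 1: inc R0 by 2 -> R0=(2,0,0) value=2
Op 2: inc R0 by 4 -> R0=(6,0,0) value=6
Op 3: merge R0<->R1 -> R0=(6,0,0) R1=(6,0,0)
Op 4: merge R2<->R0 -> R2=(6,0,0) R0=(6,0,0)
Op 5: merge R0<->R2 -> R0=(6,0,0) R2=(6,0,0)
Op 6: inc R2 by 3 -> R2=(6,0,3) value=9
Op 7: inc R2 by 5 -> R2=(6,0,8) value=14
Op 8: inc R2 by 5 -> R2=(6,0,13) value=19

Answer: 6 0 13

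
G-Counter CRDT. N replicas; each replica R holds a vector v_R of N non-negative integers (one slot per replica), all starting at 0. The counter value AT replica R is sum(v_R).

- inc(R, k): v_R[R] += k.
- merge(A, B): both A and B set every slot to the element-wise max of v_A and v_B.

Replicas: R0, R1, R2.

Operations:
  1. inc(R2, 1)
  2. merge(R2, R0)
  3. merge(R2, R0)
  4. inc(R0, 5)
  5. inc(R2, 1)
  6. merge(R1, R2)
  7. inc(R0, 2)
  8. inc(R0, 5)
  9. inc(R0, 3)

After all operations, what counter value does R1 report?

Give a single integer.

Op 1: inc R2 by 1 -> R2=(0,0,1) value=1
Op 2: merge R2<->R0 -> R2=(0,0,1) R0=(0,0,1)
Op 3: merge R2<->R0 -> R2=(0,0,1) R0=(0,0,1)
Op 4: inc R0 by 5 -> R0=(5,0,1) value=6
Op 5: inc R2 by 1 -> R2=(0,0,2) value=2
Op 6: merge R1<->R2 -> R1=(0,0,2) R2=(0,0,2)
Op 7: inc R0 by 2 -> R0=(7,0,1) value=8
Op 8: inc R0 by 5 -> R0=(12,0,1) value=13
Op 9: inc R0 by 3 -> R0=(15,0,1) value=16

Answer: 2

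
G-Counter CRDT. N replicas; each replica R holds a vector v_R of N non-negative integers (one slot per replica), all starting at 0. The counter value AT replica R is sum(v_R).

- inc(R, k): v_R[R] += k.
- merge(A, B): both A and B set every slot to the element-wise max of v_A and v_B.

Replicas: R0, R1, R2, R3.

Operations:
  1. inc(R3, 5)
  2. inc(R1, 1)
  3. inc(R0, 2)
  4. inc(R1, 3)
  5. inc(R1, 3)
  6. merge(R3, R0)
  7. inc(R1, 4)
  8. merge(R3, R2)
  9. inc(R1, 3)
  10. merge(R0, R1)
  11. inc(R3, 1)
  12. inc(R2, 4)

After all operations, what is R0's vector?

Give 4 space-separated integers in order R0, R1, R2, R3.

Answer: 2 14 0 5

Derivation:
Op 1: inc R3 by 5 -> R3=(0,0,0,5) value=5
Op 2: inc R1 by 1 -> R1=(0,1,0,0) value=1
Op 3: inc R0 by 2 -> R0=(2,0,0,0) value=2
Op 4: inc R1 by 3 -> R1=(0,4,0,0) value=4
Op 5: inc R1 by 3 -> R1=(0,7,0,0) value=7
Op 6: merge R3<->R0 -> R3=(2,0,0,5) R0=(2,0,0,5)
Op 7: inc R1 by 4 -> R1=(0,11,0,0) value=11
Op 8: merge R3<->R2 -> R3=(2,0,0,5) R2=(2,0,0,5)
Op 9: inc R1 by 3 -> R1=(0,14,0,0) value=14
Op 10: merge R0<->R1 -> R0=(2,14,0,5) R1=(2,14,0,5)
Op 11: inc R3 by 1 -> R3=(2,0,0,6) value=8
Op 12: inc R2 by 4 -> R2=(2,0,4,5) value=11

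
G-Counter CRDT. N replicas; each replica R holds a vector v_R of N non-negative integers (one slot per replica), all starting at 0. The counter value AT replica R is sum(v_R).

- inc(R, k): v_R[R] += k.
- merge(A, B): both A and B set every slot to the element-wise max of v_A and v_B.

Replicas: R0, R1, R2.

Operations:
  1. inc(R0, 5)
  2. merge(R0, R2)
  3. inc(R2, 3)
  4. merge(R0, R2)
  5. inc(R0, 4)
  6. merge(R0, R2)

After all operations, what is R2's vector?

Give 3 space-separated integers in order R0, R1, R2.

Op 1: inc R0 by 5 -> R0=(5,0,0) value=5
Op 2: merge R0<->R2 -> R0=(5,0,0) R2=(5,0,0)
Op 3: inc R2 by 3 -> R2=(5,0,3) value=8
Op 4: merge R0<->R2 -> R0=(5,0,3) R2=(5,0,3)
Op 5: inc R0 by 4 -> R0=(9,0,3) value=12
Op 6: merge R0<->R2 -> R0=(9,0,3) R2=(9,0,3)

Answer: 9 0 3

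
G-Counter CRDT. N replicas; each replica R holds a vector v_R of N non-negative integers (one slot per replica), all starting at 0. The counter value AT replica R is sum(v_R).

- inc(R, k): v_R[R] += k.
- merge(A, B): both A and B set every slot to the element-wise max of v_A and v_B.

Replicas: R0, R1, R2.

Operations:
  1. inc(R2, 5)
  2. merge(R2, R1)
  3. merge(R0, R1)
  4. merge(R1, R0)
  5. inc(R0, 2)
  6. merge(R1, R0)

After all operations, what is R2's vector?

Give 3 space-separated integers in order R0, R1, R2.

Op 1: inc R2 by 5 -> R2=(0,0,5) value=5
Op 2: merge R2<->R1 -> R2=(0,0,5) R1=(0,0,5)
Op 3: merge R0<->R1 -> R0=(0,0,5) R1=(0,0,5)
Op 4: merge R1<->R0 -> R1=(0,0,5) R0=(0,0,5)
Op 5: inc R0 by 2 -> R0=(2,0,5) value=7
Op 6: merge R1<->R0 -> R1=(2,0,5) R0=(2,0,5)

Answer: 0 0 5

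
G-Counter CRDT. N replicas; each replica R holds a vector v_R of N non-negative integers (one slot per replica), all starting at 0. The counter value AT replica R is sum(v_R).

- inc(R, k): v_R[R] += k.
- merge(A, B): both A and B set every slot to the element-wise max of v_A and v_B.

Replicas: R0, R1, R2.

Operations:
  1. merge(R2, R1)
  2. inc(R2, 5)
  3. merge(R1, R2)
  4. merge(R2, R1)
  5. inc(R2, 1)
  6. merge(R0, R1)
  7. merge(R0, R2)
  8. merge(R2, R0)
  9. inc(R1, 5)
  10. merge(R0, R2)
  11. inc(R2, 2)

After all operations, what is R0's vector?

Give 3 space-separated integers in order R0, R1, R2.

Op 1: merge R2<->R1 -> R2=(0,0,0) R1=(0,0,0)
Op 2: inc R2 by 5 -> R2=(0,0,5) value=5
Op 3: merge R1<->R2 -> R1=(0,0,5) R2=(0,0,5)
Op 4: merge R2<->R1 -> R2=(0,0,5) R1=(0,0,5)
Op 5: inc R2 by 1 -> R2=(0,0,6) value=6
Op 6: merge R0<->R1 -> R0=(0,0,5) R1=(0,0,5)
Op 7: merge R0<->R2 -> R0=(0,0,6) R2=(0,0,6)
Op 8: merge R2<->R0 -> R2=(0,0,6) R0=(0,0,6)
Op 9: inc R1 by 5 -> R1=(0,5,5) value=10
Op 10: merge R0<->R2 -> R0=(0,0,6) R2=(0,0,6)
Op 11: inc R2 by 2 -> R2=(0,0,8) value=8

Answer: 0 0 6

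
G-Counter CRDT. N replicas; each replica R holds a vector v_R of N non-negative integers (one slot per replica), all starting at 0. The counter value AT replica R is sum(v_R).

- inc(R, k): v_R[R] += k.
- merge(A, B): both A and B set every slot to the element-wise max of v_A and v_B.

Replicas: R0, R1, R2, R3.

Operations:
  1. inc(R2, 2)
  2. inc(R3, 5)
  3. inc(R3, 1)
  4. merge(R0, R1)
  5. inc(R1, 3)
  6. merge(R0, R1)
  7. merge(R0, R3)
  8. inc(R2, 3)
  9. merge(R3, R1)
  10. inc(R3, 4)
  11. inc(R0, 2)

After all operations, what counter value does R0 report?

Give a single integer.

Op 1: inc R2 by 2 -> R2=(0,0,2,0) value=2
Op 2: inc R3 by 5 -> R3=(0,0,0,5) value=5
Op 3: inc R3 by 1 -> R3=(0,0,0,6) value=6
Op 4: merge R0<->R1 -> R0=(0,0,0,0) R1=(0,0,0,0)
Op 5: inc R1 by 3 -> R1=(0,3,0,0) value=3
Op 6: merge R0<->R1 -> R0=(0,3,0,0) R1=(0,3,0,0)
Op 7: merge R0<->R3 -> R0=(0,3,0,6) R3=(0,3,0,6)
Op 8: inc R2 by 3 -> R2=(0,0,5,0) value=5
Op 9: merge R3<->R1 -> R3=(0,3,0,6) R1=(0,3,0,6)
Op 10: inc R3 by 4 -> R3=(0,3,0,10) value=13
Op 11: inc R0 by 2 -> R0=(2,3,0,6) value=11

Answer: 11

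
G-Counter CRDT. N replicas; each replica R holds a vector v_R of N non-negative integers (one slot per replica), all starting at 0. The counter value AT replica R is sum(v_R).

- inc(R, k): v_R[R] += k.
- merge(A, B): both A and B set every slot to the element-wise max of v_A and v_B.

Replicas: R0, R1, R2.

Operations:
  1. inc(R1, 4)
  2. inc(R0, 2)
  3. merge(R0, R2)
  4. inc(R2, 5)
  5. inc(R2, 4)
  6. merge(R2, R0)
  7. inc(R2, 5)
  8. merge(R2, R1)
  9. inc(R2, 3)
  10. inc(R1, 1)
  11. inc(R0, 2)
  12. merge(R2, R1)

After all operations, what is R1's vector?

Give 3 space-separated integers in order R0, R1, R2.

Answer: 2 5 17

Derivation:
Op 1: inc R1 by 4 -> R1=(0,4,0) value=4
Op 2: inc R0 by 2 -> R0=(2,0,0) value=2
Op 3: merge R0<->R2 -> R0=(2,0,0) R2=(2,0,0)
Op 4: inc R2 by 5 -> R2=(2,0,5) value=7
Op 5: inc R2 by 4 -> R2=(2,0,9) value=11
Op 6: merge R2<->R0 -> R2=(2,0,9) R0=(2,0,9)
Op 7: inc R2 by 5 -> R2=(2,0,14) value=16
Op 8: merge R2<->R1 -> R2=(2,4,14) R1=(2,4,14)
Op 9: inc R2 by 3 -> R2=(2,4,17) value=23
Op 10: inc R1 by 1 -> R1=(2,5,14) value=21
Op 11: inc R0 by 2 -> R0=(4,0,9) value=13
Op 12: merge R2<->R1 -> R2=(2,5,17) R1=(2,5,17)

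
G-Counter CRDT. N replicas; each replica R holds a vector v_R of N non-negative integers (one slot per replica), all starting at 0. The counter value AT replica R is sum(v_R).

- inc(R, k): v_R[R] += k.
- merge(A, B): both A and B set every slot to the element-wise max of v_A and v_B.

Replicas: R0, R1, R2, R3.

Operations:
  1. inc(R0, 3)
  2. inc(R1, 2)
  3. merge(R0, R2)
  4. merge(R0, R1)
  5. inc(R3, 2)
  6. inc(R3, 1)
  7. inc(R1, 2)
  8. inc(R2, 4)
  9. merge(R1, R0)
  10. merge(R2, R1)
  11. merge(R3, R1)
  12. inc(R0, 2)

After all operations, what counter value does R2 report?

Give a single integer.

Answer: 11

Derivation:
Op 1: inc R0 by 3 -> R0=(3,0,0,0) value=3
Op 2: inc R1 by 2 -> R1=(0,2,0,0) value=2
Op 3: merge R0<->R2 -> R0=(3,0,0,0) R2=(3,0,0,0)
Op 4: merge R0<->R1 -> R0=(3,2,0,0) R1=(3,2,0,0)
Op 5: inc R3 by 2 -> R3=(0,0,0,2) value=2
Op 6: inc R3 by 1 -> R3=(0,0,0,3) value=3
Op 7: inc R1 by 2 -> R1=(3,4,0,0) value=7
Op 8: inc R2 by 4 -> R2=(3,0,4,0) value=7
Op 9: merge R1<->R0 -> R1=(3,4,0,0) R0=(3,4,0,0)
Op 10: merge R2<->R1 -> R2=(3,4,4,0) R1=(3,4,4,0)
Op 11: merge R3<->R1 -> R3=(3,4,4,3) R1=(3,4,4,3)
Op 12: inc R0 by 2 -> R0=(5,4,0,0) value=9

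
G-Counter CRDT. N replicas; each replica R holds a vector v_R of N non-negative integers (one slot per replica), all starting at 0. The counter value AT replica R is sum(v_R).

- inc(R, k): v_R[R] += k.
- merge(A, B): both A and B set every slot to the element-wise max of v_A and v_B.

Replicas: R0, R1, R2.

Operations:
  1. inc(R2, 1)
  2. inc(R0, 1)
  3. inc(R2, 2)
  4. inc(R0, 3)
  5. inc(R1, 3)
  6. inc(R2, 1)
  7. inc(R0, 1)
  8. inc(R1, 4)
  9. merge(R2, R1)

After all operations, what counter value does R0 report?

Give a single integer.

Op 1: inc R2 by 1 -> R2=(0,0,1) value=1
Op 2: inc R0 by 1 -> R0=(1,0,0) value=1
Op 3: inc R2 by 2 -> R2=(0,0,3) value=3
Op 4: inc R0 by 3 -> R0=(4,0,0) value=4
Op 5: inc R1 by 3 -> R1=(0,3,0) value=3
Op 6: inc R2 by 1 -> R2=(0,0,4) value=4
Op 7: inc R0 by 1 -> R0=(5,0,0) value=5
Op 8: inc R1 by 4 -> R1=(0,7,0) value=7
Op 9: merge R2<->R1 -> R2=(0,7,4) R1=(0,7,4)

Answer: 5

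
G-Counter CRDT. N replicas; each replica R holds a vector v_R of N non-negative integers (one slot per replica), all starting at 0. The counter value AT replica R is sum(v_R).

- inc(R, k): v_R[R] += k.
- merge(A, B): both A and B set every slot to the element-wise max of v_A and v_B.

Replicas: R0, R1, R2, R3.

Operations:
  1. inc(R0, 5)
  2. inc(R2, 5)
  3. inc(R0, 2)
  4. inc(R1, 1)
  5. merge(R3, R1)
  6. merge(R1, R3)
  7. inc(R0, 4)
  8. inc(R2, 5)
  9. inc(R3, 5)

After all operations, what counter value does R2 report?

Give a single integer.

Op 1: inc R0 by 5 -> R0=(5,0,0,0) value=5
Op 2: inc R2 by 5 -> R2=(0,0,5,0) value=5
Op 3: inc R0 by 2 -> R0=(7,0,0,0) value=7
Op 4: inc R1 by 1 -> R1=(0,1,0,0) value=1
Op 5: merge R3<->R1 -> R3=(0,1,0,0) R1=(0,1,0,0)
Op 6: merge R1<->R3 -> R1=(0,1,0,0) R3=(0,1,0,0)
Op 7: inc R0 by 4 -> R0=(11,0,0,0) value=11
Op 8: inc R2 by 5 -> R2=(0,0,10,0) value=10
Op 9: inc R3 by 5 -> R3=(0,1,0,5) value=6

Answer: 10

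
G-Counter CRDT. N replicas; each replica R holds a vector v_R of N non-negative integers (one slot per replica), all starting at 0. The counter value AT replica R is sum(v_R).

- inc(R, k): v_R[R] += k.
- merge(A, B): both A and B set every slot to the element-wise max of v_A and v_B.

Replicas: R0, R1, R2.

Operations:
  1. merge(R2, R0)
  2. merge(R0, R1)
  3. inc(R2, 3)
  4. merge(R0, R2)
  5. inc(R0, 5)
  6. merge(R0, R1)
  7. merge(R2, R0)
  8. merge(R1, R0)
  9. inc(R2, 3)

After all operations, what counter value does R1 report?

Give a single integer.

Answer: 8

Derivation:
Op 1: merge R2<->R0 -> R2=(0,0,0) R0=(0,0,0)
Op 2: merge R0<->R1 -> R0=(0,0,0) R1=(0,0,0)
Op 3: inc R2 by 3 -> R2=(0,0,3) value=3
Op 4: merge R0<->R2 -> R0=(0,0,3) R2=(0,0,3)
Op 5: inc R0 by 5 -> R0=(5,0,3) value=8
Op 6: merge R0<->R1 -> R0=(5,0,3) R1=(5,0,3)
Op 7: merge R2<->R0 -> R2=(5,0,3) R0=(5,0,3)
Op 8: merge R1<->R0 -> R1=(5,0,3) R0=(5,0,3)
Op 9: inc R2 by 3 -> R2=(5,0,6) value=11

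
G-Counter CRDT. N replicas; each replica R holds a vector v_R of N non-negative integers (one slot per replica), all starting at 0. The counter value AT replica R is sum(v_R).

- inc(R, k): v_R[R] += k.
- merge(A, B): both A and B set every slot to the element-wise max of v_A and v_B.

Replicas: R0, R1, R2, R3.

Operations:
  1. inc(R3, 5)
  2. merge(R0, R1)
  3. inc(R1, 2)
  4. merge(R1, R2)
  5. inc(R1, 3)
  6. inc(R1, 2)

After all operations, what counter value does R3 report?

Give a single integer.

Op 1: inc R3 by 5 -> R3=(0,0,0,5) value=5
Op 2: merge R0<->R1 -> R0=(0,0,0,0) R1=(0,0,0,0)
Op 3: inc R1 by 2 -> R1=(0,2,0,0) value=2
Op 4: merge R1<->R2 -> R1=(0,2,0,0) R2=(0,2,0,0)
Op 5: inc R1 by 3 -> R1=(0,5,0,0) value=5
Op 6: inc R1 by 2 -> R1=(0,7,0,0) value=7

Answer: 5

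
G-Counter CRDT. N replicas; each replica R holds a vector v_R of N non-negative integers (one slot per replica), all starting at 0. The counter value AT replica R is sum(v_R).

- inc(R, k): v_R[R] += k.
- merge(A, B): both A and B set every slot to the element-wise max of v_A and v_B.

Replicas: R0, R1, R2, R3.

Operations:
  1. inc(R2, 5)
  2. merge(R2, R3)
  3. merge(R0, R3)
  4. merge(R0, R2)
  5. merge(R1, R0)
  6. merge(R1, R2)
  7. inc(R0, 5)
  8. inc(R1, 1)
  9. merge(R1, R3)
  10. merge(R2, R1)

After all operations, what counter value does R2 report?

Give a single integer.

Op 1: inc R2 by 5 -> R2=(0,0,5,0) value=5
Op 2: merge R2<->R3 -> R2=(0,0,5,0) R3=(0,0,5,0)
Op 3: merge R0<->R3 -> R0=(0,0,5,0) R3=(0,0,5,0)
Op 4: merge R0<->R2 -> R0=(0,0,5,0) R2=(0,0,5,0)
Op 5: merge R1<->R0 -> R1=(0,0,5,0) R0=(0,0,5,0)
Op 6: merge R1<->R2 -> R1=(0,0,5,0) R2=(0,0,5,0)
Op 7: inc R0 by 5 -> R0=(5,0,5,0) value=10
Op 8: inc R1 by 1 -> R1=(0,1,5,0) value=6
Op 9: merge R1<->R3 -> R1=(0,1,5,0) R3=(0,1,5,0)
Op 10: merge R2<->R1 -> R2=(0,1,5,0) R1=(0,1,5,0)

Answer: 6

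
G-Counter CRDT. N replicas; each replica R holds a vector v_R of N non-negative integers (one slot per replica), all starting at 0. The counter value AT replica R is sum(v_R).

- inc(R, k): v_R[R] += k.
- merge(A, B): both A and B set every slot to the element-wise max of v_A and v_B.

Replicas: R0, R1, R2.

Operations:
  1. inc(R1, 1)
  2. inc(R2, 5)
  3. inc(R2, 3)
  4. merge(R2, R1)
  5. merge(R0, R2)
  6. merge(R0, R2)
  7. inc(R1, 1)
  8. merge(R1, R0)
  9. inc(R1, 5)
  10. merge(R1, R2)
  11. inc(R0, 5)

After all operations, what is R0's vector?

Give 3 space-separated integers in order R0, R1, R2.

Answer: 5 2 8

Derivation:
Op 1: inc R1 by 1 -> R1=(0,1,0) value=1
Op 2: inc R2 by 5 -> R2=(0,0,5) value=5
Op 3: inc R2 by 3 -> R2=(0,0,8) value=8
Op 4: merge R2<->R1 -> R2=(0,1,8) R1=(0,1,8)
Op 5: merge R0<->R2 -> R0=(0,1,8) R2=(0,1,8)
Op 6: merge R0<->R2 -> R0=(0,1,8) R2=(0,1,8)
Op 7: inc R1 by 1 -> R1=(0,2,8) value=10
Op 8: merge R1<->R0 -> R1=(0,2,8) R0=(0,2,8)
Op 9: inc R1 by 5 -> R1=(0,7,8) value=15
Op 10: merge R1<->R2 -> R1=(0,7,8) R2=(0,7,8)
Op 11: inc R0 by 5 -> R0=(5,2,8) value=15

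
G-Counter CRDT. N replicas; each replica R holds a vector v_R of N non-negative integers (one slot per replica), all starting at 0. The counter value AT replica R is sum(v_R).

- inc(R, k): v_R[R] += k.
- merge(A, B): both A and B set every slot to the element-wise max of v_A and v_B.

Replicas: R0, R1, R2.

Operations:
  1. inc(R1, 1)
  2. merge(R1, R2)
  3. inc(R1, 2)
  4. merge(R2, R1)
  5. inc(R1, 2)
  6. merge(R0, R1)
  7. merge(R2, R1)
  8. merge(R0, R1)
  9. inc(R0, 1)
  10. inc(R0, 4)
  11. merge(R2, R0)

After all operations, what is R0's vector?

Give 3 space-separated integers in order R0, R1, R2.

Answer: 5 5 0

Derivation:
Op 1: inc R1 by 1 -> R1=(0,1,0) value=1
Op 2: merge R1<->R2 -> R1=(0,1,0) R2=(0,1,0)
Op 3: inc R1 by 2 -> R1=(0,3,0) value=3
Op 4: merge R2<->R1 -> R2=(0,3,0) R1=(0,3,0)
Op 5: inc R1 by 2 -> R1=(0,5,0) value=5
Op 6: merge R0<->R1 -> R0=(0,5,0) R1=(0,5,0)
Op 7: merge R2<->R1 -> R2=(0,5,0) R1=(0,5,0)
Op 8: merge R0<->R1 -> R0=(0,5,0) R1=(0,5,0)
Op 9: inc R0 by 1 -> R0=(1,5,0) value=6
Op 10: inc R0 by 4 -> R0=(5,5,0) value=10
Op 11: merge R2<->R0 -> R2=(5,5,0) R0=(5,5,0)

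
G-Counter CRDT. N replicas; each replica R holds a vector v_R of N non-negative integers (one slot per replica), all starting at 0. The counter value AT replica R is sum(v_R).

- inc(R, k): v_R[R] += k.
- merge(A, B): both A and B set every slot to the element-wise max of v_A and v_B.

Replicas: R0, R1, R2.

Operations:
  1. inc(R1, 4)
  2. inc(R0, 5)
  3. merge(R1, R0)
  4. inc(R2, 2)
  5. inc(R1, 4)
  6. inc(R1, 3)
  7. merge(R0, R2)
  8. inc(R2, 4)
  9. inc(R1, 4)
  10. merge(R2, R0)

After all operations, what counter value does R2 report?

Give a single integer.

Answer: 15

Derivation:
Op 1: inc R1 by 4 -> R1=(0,4,0) value=4
Op 2: inc R0 by 5 -> R0=(5,0,0) value=5
Op 3: merge R1<->R0 -> R1=(5,4,0) R0=(5,4,0)
Op 4: inc R2 by 2 -> R2=(0,0,2) value=2
Op 5: inc R1 by 4 -> R1=(5,8,0) value=13
Op 6: inc R1 by 3 -> R1=(5,11,0) value=16
Op 7: merge R0<->R2 -> R0=(5,4,2) R2=(5,4,2)
Op 8: inc R2 by 4 -> R2=(5,4,6) value=15
Op 9: inc R1 by 4 -> R1=(5,15,0) value=20
Op 10: merge R2<->R0 -> R2=(5,4,6) R0=(5,4,6)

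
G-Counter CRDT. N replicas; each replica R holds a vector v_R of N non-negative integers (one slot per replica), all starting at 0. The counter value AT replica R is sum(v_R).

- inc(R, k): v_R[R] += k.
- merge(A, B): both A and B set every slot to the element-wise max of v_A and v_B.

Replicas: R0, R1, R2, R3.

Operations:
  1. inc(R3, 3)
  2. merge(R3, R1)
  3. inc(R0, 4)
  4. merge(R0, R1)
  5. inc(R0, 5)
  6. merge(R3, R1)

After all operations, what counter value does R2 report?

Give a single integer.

Op 1: inc R3 by 3 -> R3=(0,0,0,3) value=3
Op 2: merge R3<->R1 -> R3=(0,0,0,3) R1=(0,0,0,3)
Op 3: inc R0 by 4 -> R0=(4,0,0,0) value=4
Op 4: merge R0<->R1 -> R0=(4,0,0,3) R1=(4,0,0,3)
Op 5: inc R0 by 5 -> R0=(9,0,0,3) value=12
Op 6: merge R3<->R1 -> R3=(4,0,0,3) R1=(4,0,0,3)

Answer: 0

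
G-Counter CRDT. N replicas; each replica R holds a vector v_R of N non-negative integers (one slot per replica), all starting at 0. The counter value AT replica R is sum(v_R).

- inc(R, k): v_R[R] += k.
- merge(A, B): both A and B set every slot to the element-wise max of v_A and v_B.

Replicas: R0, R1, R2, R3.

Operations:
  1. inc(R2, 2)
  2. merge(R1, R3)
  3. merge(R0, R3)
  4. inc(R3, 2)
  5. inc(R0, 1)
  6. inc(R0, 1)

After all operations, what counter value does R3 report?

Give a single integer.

Answer: 2

Derivation:
Op 1: inc R2 by 2 -> R2=(0,0,2,0) value=2
Op 2: merge R1<->R3 -> R1=(0,0,0,0) R3=(0,0,0,0)
Op 3: merge R0<->R3 -> R0=(0,0,0,0) R3=(0,0,0,0)
Op 4: inc R3 by 2 -> R3=(0,0,0,2) value=2
Op 5: inc R0 by 1 -> R0=(1,0,0,0) value=1
Op 6: inc R0 by 1 -> R0=(2,0,0,0) value=2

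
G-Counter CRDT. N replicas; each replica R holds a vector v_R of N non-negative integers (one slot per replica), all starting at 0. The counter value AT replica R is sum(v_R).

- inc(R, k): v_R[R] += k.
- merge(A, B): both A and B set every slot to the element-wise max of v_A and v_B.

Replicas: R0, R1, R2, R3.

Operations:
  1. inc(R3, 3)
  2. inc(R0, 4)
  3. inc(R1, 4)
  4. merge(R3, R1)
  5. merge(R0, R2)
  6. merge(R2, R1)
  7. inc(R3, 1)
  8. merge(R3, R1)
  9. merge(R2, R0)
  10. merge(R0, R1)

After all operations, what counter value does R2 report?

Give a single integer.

Op 1: inc R3 by 3 -> R3=(0,0,0,3) value=3
Op 2: inc R0 by 4 -> R0=(4,0,0,0) value=4
Op 3: inc R1 by 4 -> R1=(0,4,0,0) value=4
Op 4: merge R3<->R1 -> R3=(0,4,0,3) R1=(0,4,0,3)
Op 5: merge R0<->R2 -> R0=(4,0,0,0) R2=(4,0,0,0)
Op 6: merge R2<->R1 -> R2=(4,4,0,3) R1=(4,4,0,3)
Op 7: inc R3 by 1 -> R3=(0,4,0,4) value=8
Op 8: merge R3<->R1 -> R3=(4,4,0,4) R1=(4,4,0,4)
Op 9: merge R2<->R0 -> R2=(4,4,0,3) R0=(4,4,0,3)
Op 10: merge R0<->R1 -> R0=(4,4,0,4) R1=(4,4,0,4)

Answer: 11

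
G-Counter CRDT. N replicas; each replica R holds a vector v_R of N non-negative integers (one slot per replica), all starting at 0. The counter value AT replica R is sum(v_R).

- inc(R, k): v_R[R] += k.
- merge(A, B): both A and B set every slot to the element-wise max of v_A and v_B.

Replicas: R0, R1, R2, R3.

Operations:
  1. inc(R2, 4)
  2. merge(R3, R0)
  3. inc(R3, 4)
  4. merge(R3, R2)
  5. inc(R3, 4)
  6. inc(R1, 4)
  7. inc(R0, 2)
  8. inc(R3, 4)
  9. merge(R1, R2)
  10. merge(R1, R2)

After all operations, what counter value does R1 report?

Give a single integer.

Answer: 12

Derivation:
Op 1: inc R2 by 4 -> R2=(0,0,4,0) value=4
Op 2: merge R3<->R0 -> R3=(0,0,0,0) R0=(0,0,0,0)
Op 3: inc R3 by 4 -> R3=(0,0,0,4) value=4
Op 4: merge R3<->R2 -> R3=(0,0,4,4) R2=(0,0,4,4)
Op 5: inc R3 by 4 -> R3=(0,0,4,8) value=12
Op 6: inc R1 by 4 -> R1=(0,4,0,0) value=4
Op 7: inc R0 by 2 -> R0=(2,0,0,0) value=2
Op 8: inc R3 by 4 -> R3=(0,0,4,12) value=16
Op 9: merge R1<->R2 -> R1=(0,4,4,4) R2=(0,4,4,4)
Op 10: merge R1<->R2 -> R1=(0,4,4,4) R2=(0,4,4,4)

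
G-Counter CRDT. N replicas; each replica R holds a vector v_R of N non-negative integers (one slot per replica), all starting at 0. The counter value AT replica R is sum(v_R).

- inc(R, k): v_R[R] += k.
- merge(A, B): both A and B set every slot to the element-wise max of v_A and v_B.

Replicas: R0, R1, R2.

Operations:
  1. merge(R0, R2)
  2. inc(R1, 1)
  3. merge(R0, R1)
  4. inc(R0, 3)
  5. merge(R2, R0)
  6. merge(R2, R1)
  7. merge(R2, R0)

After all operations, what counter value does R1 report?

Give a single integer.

Answer: 4

Derivation:
Op 1: merge R0<->R2 -> R0=(0,0,0) R2=(0,0,0)
Op 2: inc R1 by 1 -> R1=(0,1,0) value=1
Op 3: merge R0<->R1 -> R0=(0,1,0) R1=(0,1,0)
Op 4: inc R0 by 3 -> R0=(3,1,0) value=4
Op 5: merge R2<->R0 -> R2=(3,1,0) R0=(3,1,0)
Op 6: merge R2<->R1 -> R2=(3,1,0) R1=(3,1,0)
Op 7: merge R2<->R0 -> R2=(3,1,0) R0=(3,1,0)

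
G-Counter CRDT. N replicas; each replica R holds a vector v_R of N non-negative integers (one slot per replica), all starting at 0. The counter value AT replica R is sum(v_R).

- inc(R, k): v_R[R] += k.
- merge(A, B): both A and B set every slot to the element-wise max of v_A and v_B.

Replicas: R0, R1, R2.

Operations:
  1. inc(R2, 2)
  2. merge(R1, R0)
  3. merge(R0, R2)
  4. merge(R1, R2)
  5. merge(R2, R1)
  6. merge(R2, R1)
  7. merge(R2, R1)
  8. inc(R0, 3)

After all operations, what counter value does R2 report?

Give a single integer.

Answer: 2

Derivation:
Op 1: inc R2 by 2 -> R2=(0,0,2) value=2
Op 2: merge R1<->R0 -> R1=(0,0,0) R0=(0,0,0)
Op 3: merge R0<->R2 -> R0=(0,0,2) R2=(0,0,2)
Op 4: merge R1<->R2 -> R1=(0,0,2) R2=(0,0,2)
Op 5: merge R2<->R1 -> R2=(0,0,2) R1=(0,0,2)
Op 6: merge R2<->R1 -> R2=(0,0,2) R1=(0,0,2)
Op 7: merge R2<->R1 -> R2=(0,0,2) R1=(0,0,2)
Op 8: inc R0 by 3 -> R0=(3,0,2) value=5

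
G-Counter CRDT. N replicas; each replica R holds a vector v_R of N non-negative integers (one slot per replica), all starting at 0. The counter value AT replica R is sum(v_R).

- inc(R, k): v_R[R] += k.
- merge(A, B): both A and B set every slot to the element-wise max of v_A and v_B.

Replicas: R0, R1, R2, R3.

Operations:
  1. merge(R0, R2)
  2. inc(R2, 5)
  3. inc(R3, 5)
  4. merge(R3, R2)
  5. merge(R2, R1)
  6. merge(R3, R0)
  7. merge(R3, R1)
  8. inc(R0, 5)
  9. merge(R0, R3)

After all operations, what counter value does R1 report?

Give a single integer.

Answer: 10

Derivation:
Op 1: merge R0<->R2 -> R0=(0,0,0,0) R2=(0,0,0,0)
Op 2: inc R2 by 5 -> R2=(0,0,5,0) value=5
Op 3: inc R3 by 5 -> R3=(0,0,0,5) value=5
Op 4: merge R3<->R2 -> R3=(0,0,5,5) R2=(0,0,5,5)
Op 5: merge R2<->R1 -> R2=(0,0,5,5) R1=(0,0,5,5)
Op 6: merge R3<->R0 -> R3=(0,0,5,5) R0=(0,0,5,5)
Op 7: merge R3<->R1 -> R3=(0,0,5,5) R1=(0,0,5,5)
Op 8: inc R0 by 5 -> R0=(5,0,5,5) value=15
Op 9: merge R0<->R3 -> R0=(5,0,5,5) R3=(5,0,5,5)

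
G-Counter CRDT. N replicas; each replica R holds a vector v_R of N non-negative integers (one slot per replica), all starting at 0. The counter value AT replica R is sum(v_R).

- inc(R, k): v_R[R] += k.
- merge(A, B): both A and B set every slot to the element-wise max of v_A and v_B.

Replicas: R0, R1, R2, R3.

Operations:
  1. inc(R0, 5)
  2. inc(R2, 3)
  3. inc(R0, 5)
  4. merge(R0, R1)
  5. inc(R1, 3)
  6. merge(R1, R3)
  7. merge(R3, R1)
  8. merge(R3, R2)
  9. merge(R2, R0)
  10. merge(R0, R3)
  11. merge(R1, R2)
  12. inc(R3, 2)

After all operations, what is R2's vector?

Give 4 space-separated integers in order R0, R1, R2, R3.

Answer: 10 3 3 0

Derivation:
Op 1: inc R0 by 5 -> R0=(5,0,0,0) value=5
Op 2: inc R2 by 3 -> R2=(0,0,3,0) value=3
Op 3: inc R0 by 5 -> R0=(10,0,0,0) value=10
Op 4: merge R0<->R1 -> R0=(10,0,0,0) R1=(10,0,0,0)
Op 5: inc R1 by 3 -> R1=(10,3,0,0) value=13
Op 6: merge R1<->R3 -> R1=(10,3,0,0) R3=(10,3,0,0)
Op 7: merge R3<->R1 -> R3=(10,3,0,0) R1=(10,3,0,0)
Op 8: merge R3<->R2 -> R3=(10,3,3,0) R2=(10,3,3,0)
Op 9: merge R2<->R0 -> R2=(10,3,3,0) R0=(10,3,3,0)
Op 10: merge R0<->R3 -> R0=(10,3,3,0) R3=(10,3,3,0)
Op 11: merge R1<->R2 -> R1=(10,3,3,0) R2=(10,3,3,0)
Op 12: inc R3 by 2 -> R3=(10,3,3,2) value=18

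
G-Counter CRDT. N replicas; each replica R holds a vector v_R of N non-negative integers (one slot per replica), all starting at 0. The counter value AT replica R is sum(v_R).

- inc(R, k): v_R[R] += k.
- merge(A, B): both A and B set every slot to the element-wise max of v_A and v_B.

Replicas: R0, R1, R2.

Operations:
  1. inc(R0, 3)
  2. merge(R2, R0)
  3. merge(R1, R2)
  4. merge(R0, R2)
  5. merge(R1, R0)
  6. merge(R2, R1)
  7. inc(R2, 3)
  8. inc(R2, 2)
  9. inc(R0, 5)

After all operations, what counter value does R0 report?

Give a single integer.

Answer: 8

Derivation:
Op 1: inc R0 by 3 -> R0=(3,0,0) value=3
Op 2: merge R2<->R0 -> R2=(3,0,0) R0=(3,0,0)
Op 3: merge R1<->R2 -> R1=(3,0,0) R2=(3,0,0)
Op 4: merge R0<->R2 -> R0=(3,0,0) R2=(3,0,0)
Op 5: merge R1<->R0 -> R1=(3,0,0) R0=(3,0,0)
Op 6: merge R2<->R1 -> R2=(3,0,0) R1=(3,0,0)
Op 7: inc R2 by 3 -> R2=(3,0,3) value=6
Op 8: inc R2 by 2 -> R2=(3,0,5) value=8
Op 9: inc R0 by 5 -> R0=(8,0,0) value=8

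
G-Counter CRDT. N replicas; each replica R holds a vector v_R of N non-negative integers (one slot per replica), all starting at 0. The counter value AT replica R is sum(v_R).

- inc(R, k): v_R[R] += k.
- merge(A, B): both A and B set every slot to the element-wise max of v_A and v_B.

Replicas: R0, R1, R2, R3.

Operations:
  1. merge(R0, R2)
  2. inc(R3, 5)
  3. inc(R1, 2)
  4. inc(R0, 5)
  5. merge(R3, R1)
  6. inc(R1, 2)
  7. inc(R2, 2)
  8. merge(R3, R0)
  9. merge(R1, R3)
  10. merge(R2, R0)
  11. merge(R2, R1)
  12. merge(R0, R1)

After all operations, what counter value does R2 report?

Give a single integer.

Op 1: merge R0<->R2 -> R0=(0,0,0,0) R2=(0,0,0,0)
Op 2: inc R3 by 5 -> R3=(0,0,0,5) value=5
Op 3: inc R1 by 2 -> R1=(0,2,0,0) value=2
Op 4: inc R0 by 5 -> R0=(5,0,0,0) value=5
Op 5: merge R3<->R1 -> R3=(0,2,0,5) R1=(0,2,0,5)
Op 6: inc R1 by 2 -> R1=(0,4,0,5) value=9
Op 7: inc R2 by 2 -> R2=(0,0,2,0) value=2
Op 8: merge R3<->R0 -> R3=(5,2,0,5) R0=(5,2,0,5)
Op 9: merge R1<->R3 -> R1=(5,4,0,5) R3=(5,4,0,5)
Op 10: merge R2<->R0 -> R2=(5,2,2,5) R0=(5,2,2,5)
Op 11: merge R2<->R1 -> R2=(5,4,2,5) R1=(5,4,2,5)
Op 12: merge R0<->R1 -> R0=(5,4,2,5) R1=(5,4,2,5)

Answer: 16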